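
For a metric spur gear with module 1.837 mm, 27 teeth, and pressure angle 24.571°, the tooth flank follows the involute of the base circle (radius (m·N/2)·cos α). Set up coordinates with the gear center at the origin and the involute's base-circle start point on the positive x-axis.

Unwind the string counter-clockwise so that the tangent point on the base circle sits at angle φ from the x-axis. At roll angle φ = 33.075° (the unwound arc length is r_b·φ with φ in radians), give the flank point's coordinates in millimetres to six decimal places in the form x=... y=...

x=26.004398 y=1.398584

pitch radius r_p = m·N/2 = 1.837·27/2 = 24.799500
base radius r_b = r_p·cos α = 24.799500·cos 24.571° = 22.553823
roll angle φ = 33.075° = 0.57726765 rad
x = r_b·(cos φ + φ·sin φ) = 22.553823·(0.83795692 + 0.57726765·0.54573639) = 26.004398
y = r_b·(sin φ − φ·cos φ) = 22.553823·(0.54573639 − 0.57726765·0.83795692) = 1.398584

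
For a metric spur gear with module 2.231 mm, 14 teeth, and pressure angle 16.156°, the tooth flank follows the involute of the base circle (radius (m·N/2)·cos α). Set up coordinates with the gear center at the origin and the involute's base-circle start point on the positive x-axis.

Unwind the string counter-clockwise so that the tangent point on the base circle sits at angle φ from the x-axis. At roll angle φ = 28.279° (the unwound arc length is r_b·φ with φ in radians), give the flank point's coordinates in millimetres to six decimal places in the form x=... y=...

x=16.717529 y=0.586658

pitch radius r_p = m·N/2 = 2.231·14/2 = 15.617000
base radius r_b = r_p·cos α = 15.617000·cos 16.156° = 15.000248
roll angle φ = 28.279° = 0.49356166 rad
x = r_b·(cos φ + φ·sin φ) = 15.000248·(0.88065106 + 0.49356166·0.47376547) = 16.717529
y = r_b·(sin φ − φ·cos φ) = 15.000248·(0.47376547 − 0.49356166·0.88065106) = 0.586658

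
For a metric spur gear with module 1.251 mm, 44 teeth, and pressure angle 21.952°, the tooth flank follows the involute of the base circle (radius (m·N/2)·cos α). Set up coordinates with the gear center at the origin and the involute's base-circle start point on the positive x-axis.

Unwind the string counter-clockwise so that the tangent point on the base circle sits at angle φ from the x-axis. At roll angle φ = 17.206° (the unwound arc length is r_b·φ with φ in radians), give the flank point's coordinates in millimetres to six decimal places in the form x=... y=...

x=26.651767 y=0.228361

pitch radius r_p = m·N/2 = 1.251·44/2 = 27.522000
base radius r_b = r_p·cos α = 27.522000·cos 21.952° = 25.526582
roll angle φ = 17.206° = 0.30030135 rad
x = r_b·(cos φ + φ·sin φ) = 25.526582·(0.95524739 + 0.30030135·0.29580808) = 26.651767
y = r_b·(sin φ − φ·cos φ) = 25.526582·(0.29580808 − 0.30030135·0.95524739) = 0.228361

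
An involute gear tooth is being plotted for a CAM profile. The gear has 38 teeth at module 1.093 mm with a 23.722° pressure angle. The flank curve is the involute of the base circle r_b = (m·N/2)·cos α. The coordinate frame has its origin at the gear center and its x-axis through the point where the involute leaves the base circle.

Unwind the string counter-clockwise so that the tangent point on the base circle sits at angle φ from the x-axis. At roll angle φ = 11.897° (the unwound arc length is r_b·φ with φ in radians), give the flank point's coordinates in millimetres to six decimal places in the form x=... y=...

pitch radius r_p = m·N/2 = 1.093·38/2 = 20.767000
base radius r_b = r_p·cos α = 20.767000·cos 23.722° = 19.012359
roll angle φ = 11.897° = 0.20764182 rad
x = r_b·(cos φ + φ·sin φ) = 19.012359·(0.97851978 + 0.20764182·0.20615295) = 19.417811
y = r_b·(sin φ − φ·cos φ) = 19.012359·(0.20615295 − 0.20764182·0.97851978) = 0.056492

x=19.417811 y=0.056492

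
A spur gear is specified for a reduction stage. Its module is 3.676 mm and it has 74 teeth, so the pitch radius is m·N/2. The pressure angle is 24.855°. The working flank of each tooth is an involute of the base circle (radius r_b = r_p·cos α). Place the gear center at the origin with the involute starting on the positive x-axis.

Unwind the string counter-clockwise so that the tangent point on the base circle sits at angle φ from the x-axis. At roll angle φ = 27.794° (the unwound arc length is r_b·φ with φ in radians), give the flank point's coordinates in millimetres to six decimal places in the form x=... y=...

x=137.091458 y=4.586415

pitch radius r_p = m·N/2 = 3.676·74/2 = 136.012000
base radius r_b = r_p·cos α = 136.012000·cos 24.855° = 123.413809
roll angle φ = 27.794° = 0.48509681 rad
x = r_b·(cos φ + φ·sin φ) = 123.413809·(0.88462981 + 0.48509681·0.46629400) = 137.091458
y = r_b·(sin φ − φ·cos φ) = 123.413809·(0.46629400 − 0.48509681·0.88462981) = 4.586415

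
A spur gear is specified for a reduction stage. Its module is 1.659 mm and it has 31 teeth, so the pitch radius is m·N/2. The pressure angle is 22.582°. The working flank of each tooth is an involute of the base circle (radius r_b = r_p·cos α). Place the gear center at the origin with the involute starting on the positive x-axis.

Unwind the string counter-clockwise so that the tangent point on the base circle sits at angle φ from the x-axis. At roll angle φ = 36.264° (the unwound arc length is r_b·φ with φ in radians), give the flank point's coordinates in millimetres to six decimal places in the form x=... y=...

x=28.032880 y=1.927414

pitch radius r_p = m·N/2 = 1.659·31/2 = 25.714500
base radius r_b = r_p·cos α = 25.714500·cos 22.582° = 23.742992
roll angle φ = 36.264° = 0.63292620 rad
x = r_b·(cos φ + φ·sin φ) = 23.742992·(0.80630010 + 0.63292620·0.59150668) = 28.032880
y = r_b·(sin φ − φ·cos φ) = 23.742992·(0.59150668 − 0.63292620·0.80630010) = 1.927414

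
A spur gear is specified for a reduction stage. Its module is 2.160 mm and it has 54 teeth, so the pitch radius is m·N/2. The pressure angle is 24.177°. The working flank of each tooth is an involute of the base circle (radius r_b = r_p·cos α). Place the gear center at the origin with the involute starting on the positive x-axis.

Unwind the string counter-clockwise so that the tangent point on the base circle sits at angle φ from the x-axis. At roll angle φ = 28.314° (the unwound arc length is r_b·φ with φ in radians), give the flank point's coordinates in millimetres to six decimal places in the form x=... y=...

x=59.309602 y=2.088427

pitch radius r_p = m·N/2 = 2.160·54/2 = 58.320000
base radius r_b = r_p·cos α = 58.320000·cos 24.177° = 53.204438
roll angle φ = 28.314° = 0.49417252 rad
x = r_b·(cos φ + φ·sin φ) = 53.204438·(0.88036149 + 0.49417252·0.47430334) = 59.309602
y = r_b·(sin φ − φ·cos φ) = 53.204438·(0.47430334 − 0.49417252·0.88036149) = 2.088427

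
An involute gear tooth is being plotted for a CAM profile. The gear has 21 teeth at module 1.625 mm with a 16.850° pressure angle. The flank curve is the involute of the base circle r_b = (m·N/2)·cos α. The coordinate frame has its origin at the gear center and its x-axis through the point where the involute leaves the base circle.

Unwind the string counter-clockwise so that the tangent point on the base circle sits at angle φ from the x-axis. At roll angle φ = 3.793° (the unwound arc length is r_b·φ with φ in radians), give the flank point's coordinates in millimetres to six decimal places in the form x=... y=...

x=16.365698 y=0.001579

pitch radius r_p = m·N/2 = 1.625·21/2 = 17.062500
base radius r_b = r_p·cos α = 17.062500·cos 16.850° = 16.329954
roll angle φ = 3.793° = 0.06620034 rad
x = r_b·(cos φ + φ·sin φ) = 16.329954·(0.99780956 + 0.06620034·0.06615200) = 16.365698
y = r_b·(sin φ − φ·cos φ) = 16.329954·(0.06615200 − 0.06620034·0.99780956) = 0.001579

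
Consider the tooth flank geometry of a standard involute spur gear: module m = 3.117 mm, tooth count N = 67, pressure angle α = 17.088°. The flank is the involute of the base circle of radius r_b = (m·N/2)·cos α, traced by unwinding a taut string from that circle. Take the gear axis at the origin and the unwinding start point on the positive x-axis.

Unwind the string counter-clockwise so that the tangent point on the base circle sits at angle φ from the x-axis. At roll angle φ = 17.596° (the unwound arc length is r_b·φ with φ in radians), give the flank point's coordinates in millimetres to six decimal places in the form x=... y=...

x=104.406260 y=0.954607

pitch radius r_p = m·N/2 = 3.117·67/2 = 104.419500
base radius r_b = r_p·cos α = 104.419500·cos 17.088° = 99.809857
roll angle φ = 17.596° = 0.30710814 rad
x = r_b·(cos φ + φ·sin φ) = 99.809857·(0.95321177 + 0.30710814·0.30230334) = 104.406260
y = r_b·(sin φ − φ·cos φ) = 99.809857·(0.30230334 − 0.30710814·0.95321177) = 0.954607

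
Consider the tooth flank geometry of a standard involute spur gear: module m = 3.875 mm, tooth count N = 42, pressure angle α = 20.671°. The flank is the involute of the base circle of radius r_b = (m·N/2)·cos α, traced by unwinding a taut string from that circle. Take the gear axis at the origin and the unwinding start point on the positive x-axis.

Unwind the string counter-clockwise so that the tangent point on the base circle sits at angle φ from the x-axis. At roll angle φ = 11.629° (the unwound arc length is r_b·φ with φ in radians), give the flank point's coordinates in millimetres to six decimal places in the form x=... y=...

x=77.688393 y=0.211320

pitch radius r_p = m·N/2 = 3.875·42/2 = 81.375000
base radius r_b = r_p·cos α = 81.375000·cos 20.671° = 76.136307
roll angle φ = 11.629° = 0.20296434 rad
x = r_b·(cos φ + φ·sin φ) = 76.136307·(0.97947335 + 0.20296434·0.20157370) = 77.688393
y = r_b·(sin φ − φ·cos φ) = 76.136307·(0.20157370 − 0.20296434·0.97947335) = 0.211320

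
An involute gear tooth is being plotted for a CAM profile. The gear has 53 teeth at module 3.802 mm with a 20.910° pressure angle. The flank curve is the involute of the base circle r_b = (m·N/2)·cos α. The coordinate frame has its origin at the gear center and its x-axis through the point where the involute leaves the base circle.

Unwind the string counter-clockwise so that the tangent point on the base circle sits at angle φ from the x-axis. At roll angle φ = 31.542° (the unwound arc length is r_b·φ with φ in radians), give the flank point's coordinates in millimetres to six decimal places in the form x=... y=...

x=107.316923 y=5.077269

pitch radius r_p = m·N/2 = 3.802·53/2 = 100.753000
base radius r_b = r_p·cos α = 100.753000·cos 20.910° = 94.117629
roll angle φ = 31.542° = 0.55051175 rad
x = r_b·(cos φ + φ·sin φ) = 94.117629·(0.85225692 + 0.55051175·0.52312344) = 107.316923
y = r_b·(sin φ − φ·cos φ) = 94.117629·(0.52312344 − 0.55051175·0.85225692) = 5.077269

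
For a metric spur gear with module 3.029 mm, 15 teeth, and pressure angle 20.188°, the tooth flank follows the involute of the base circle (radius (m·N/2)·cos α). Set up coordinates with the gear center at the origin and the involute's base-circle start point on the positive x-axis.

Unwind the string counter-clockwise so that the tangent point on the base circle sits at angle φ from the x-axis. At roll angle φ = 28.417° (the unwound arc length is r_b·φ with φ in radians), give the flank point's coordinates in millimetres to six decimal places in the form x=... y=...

pitch radius r_p = m·N/2 = 3.029·15/2 = 22.717500
base radius r_b = r_p·cos α = 22.717500·cos 20.188° = 21.321858
roll angle φ = 28.417° = 0.49597021 rad
x = r_b·(cos φ + φ·sin φ) = 21.321858·(0.87950741 + 0.49597021·0.47588519) = 23.785221
y = r_b·(sin φ − φ·cos φ) = 21.321858·(0.47588519 − 0.49597021·0.87950741) = 0.845960

x=23.785221 y=0.845960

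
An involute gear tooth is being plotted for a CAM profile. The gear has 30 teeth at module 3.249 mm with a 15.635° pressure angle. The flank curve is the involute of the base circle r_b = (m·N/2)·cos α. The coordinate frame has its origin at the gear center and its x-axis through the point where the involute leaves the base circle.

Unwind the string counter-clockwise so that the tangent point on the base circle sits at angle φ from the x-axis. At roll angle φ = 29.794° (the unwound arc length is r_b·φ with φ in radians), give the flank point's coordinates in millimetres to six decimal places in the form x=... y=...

pitch radius r_p = m·N/2 = 3.249·30/2 = 48.735000
base radius r_b = r_p·cos α = 48.735000·cos 15.635° = 46.931713
roll angle φ = 29.794° = 0.52000340 rad
x = r_b·(cos φ + φ·sin φ) = 46.931713·(0.86781749 + 0.52000340·0.49688309) = 52.854419
y = r_b·(sin φ − φ·cos φ) = 46.931713·(0.49688309 − 0.52000340·0.86781749) = 2.140792

x=52.854419 y=2.140792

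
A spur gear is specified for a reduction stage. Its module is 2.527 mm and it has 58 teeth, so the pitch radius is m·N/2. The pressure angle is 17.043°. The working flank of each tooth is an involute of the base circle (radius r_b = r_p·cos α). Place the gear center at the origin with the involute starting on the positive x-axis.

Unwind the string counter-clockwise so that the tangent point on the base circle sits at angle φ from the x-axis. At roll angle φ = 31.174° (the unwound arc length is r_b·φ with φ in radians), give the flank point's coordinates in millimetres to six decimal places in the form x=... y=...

pitch radius r_p = m·N/2 = 2.527·58/2 = 73.283000
base radius r_b = r_p·cos α = 73.283000·cos 17.043° = 70.064782
roll angle φ = 31.174° = 0.54408894 rad
x = r_b·(cos φ + φ·sin φ) = 70.064782·(0.85559925 + 0.54408894·0.51763880) = 79.680528
y = r_b·(sin φ − φ·cos φ) = 70.064782·(0.51763880 − 0.54408894·0.85559925) = 3.651546

x=79.680528 y=3.651546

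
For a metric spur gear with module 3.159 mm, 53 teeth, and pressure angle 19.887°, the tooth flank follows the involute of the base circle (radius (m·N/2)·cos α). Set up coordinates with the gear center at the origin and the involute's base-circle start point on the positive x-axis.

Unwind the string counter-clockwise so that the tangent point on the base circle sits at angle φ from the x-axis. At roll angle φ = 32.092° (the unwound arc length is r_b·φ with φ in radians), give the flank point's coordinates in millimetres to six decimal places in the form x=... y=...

pitch radius r_p = m·N/2 = 3.159·53/2 = 83.713500
base radius r_b = r_p·cos α = 83.713500·cos 19.887° = 78.721273
roll angle φ = 32.092° = 0.56011106 rad
x = r_b·(cos φ + φ·sin φ) = 78.721273·(0.84719611 + 0.56011106·0.53128029) = 90.117916
y = r_b·(sin φ − φ·cos φ) = 78.721273·(0.53128029 − 0.56011106·0.84719611) = 4.467934

x=90.117916 y=4.467934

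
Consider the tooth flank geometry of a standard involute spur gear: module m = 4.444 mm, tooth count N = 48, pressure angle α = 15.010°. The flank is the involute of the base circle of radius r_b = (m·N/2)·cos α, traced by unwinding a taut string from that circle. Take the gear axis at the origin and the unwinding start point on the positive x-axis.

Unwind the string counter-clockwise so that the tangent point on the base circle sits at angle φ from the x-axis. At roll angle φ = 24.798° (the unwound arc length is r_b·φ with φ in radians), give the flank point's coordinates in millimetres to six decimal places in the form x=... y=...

x=112.218451 y=2.732199

pitch radius r_p = m·N/2 = 4.444·48/2 = 106.656000
base radius r_b = r_p·cos α = 106.656000·cos 15.010° = 103.016965
roll angle φ = 24.798° = 0.43280675 rad
x = r_b·(cos φ + φ·sin φ) = 103.016965·(0.90779212 + 0.43280675·0.41942039) = 112.218451
y = r_b·(sin φ − φ·cos φ) = 103.016965·(0.41942039 − 0.43280675·0.90779212) = 2.732199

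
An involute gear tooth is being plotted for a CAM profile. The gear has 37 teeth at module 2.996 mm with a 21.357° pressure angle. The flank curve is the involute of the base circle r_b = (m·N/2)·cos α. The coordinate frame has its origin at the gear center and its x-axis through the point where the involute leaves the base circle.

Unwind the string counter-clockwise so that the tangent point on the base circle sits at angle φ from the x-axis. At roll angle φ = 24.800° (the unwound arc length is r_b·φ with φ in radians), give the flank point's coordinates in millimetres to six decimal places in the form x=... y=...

x=56.231262 y=1.369381

pitch radius r_p = m·N/2 = 2.996·37/2 = 55.426000
base radius r_b = r_p·cos α = 55.426000·cos 21.357° = 51.619863
roll angle φ = 24.800° = 0.43284165 rad
x = r_b·(cos φ + φ·sin φ) = 51.619863·(0.90777748 + 0.43284165·0.41945208) = 56.231262
y = r_b·(sin φ − φ·cos φ) = 51.619863·(0.41945208 − 0.43284165·0.90777748) = 1.369381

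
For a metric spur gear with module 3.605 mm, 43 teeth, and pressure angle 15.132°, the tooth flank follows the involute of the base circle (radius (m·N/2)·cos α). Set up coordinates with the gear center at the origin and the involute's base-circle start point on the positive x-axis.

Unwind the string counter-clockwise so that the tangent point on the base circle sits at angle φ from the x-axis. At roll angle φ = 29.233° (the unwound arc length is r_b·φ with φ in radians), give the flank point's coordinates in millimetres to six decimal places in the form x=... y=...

x=83.933865 y=3.227018

pitch radius r_p = m·N/2 = 3.605·43/2 = 77.507500
base radius r_b = r_p·cos α = 77.507500·cos 15.132° = 74.820081
roll angle φ = 29.233° = 0.51021210 rad
x = r_b·(cos φ + φ·sin φ) = 74.820081·(0.87264095 + 0.51021210·0.48836235) = 83.933865
y = r_b·(sin φ − φ·cos φ) = 74.820081·(0.48836235 − 0.51021210·0.87264095) = 3.227018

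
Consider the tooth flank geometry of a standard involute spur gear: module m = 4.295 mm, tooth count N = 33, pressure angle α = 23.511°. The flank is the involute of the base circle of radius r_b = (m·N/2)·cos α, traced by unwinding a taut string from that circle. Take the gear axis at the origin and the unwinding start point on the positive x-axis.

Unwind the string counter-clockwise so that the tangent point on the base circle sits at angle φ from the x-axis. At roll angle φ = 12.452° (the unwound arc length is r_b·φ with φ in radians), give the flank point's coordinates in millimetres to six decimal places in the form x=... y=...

x=66.500913 y=0.221301

pitch radius r_p = m·N/2 = 4.295·33/2 = 70.867500
base radius r_b = r_p·cos α = 70.867500·cos 23.511° = 64.984328
roll angle φ = 12.452° = 0.21732840 rad
x = r_b·(cos φ + φ·sin φ) = 64.984328·(0.97647699 + 0.21732840·0.21562164) = 66.500913
y = r_b·(sin φ − φ·cos φ) = 64.984328·(0.21562164 − 0.21732840·0.97647699) = 0.221301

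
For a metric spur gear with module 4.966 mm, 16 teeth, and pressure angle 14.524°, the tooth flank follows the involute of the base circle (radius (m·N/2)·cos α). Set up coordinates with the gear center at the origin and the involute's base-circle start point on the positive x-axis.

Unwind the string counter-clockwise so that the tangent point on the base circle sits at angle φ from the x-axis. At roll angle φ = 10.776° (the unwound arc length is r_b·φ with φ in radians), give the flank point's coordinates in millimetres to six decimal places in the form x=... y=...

pitch radius r_p = m·N/2 = 4.966·16/2 = 39.728000
base radius r_b = r_p·cos α = 39.728000·cos 14.524° = 38.458399
roll angle φ = 10.776° = 0.18807668 rad
x = r_b·(cos φ + φ·sin φ) = 38.458399·(0.98236565 + 0.18807668·0.18696984) = 39.132588
y = r_b·(sin φ − φ·cos φ) = 38.458399·(0.18696984 − 0.18807668·0.98236565) = 0.084984

x=39.132588 y=0.084984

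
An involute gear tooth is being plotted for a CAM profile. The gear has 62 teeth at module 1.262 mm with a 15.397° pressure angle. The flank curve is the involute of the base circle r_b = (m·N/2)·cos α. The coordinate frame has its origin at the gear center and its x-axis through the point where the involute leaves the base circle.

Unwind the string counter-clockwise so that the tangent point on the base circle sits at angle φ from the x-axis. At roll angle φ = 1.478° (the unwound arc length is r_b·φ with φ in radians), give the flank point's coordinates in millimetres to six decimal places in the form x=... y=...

pitch radius r_p = m·N/2 = 1.262·62/2 = 39.122000
base radius r_b = r_p·cos α = 39.122000·cos 15.397° = 37.717884
roll angle φ = 1.478° = 0.02579597 rad
x = r_b·(cos φ + φ·sin φ) = 37.717884·(0.99966730 + 0.02579597·0.02579311) = 37.730432
y = r_b·(sin φ − φ·cos φ) = 37.717884·(0.02579311 − 0.02579597·0.99966730) = 0.000216

x=37.730432 y=0.000216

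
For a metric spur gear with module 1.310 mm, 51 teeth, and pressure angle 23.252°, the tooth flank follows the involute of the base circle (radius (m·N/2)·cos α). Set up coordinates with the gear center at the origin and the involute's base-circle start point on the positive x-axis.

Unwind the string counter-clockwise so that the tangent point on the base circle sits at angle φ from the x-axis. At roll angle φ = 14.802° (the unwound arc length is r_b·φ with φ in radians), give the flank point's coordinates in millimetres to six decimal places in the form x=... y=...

x=31.698940 y=0.175224

pitch radius r_p = m·N/2 = 1.310·51/2 = 33.405000
base radius r_b = r_p·cos α = 33.405000·cos 23.252° = 30.691760
roll angle φ = 14.802° = 0.25834364 rad
x = r_b·(cos φ + φ·sin φ) = 30.691760·(0.96681447 + 0.25834364·0.25547951) = 31.698940
y = r_b·(sin φ − φ·cos φ) = 30.691760·(0.25547951 − 0.25834364·0.96681447) = 0.175224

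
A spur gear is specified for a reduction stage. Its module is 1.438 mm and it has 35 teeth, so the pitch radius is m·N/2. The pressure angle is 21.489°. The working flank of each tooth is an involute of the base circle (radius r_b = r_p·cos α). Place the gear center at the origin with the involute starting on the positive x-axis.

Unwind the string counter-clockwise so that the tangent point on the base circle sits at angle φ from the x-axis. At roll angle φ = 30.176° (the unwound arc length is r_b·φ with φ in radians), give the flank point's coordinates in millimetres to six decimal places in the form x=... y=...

pitch radius r_p = m·N/2 = 1.438·35/2 = 25.165000
base radius r_b = r_p·cos α = 25.165000·cos 21.489° = 23.415728
roll angle φ = 30.176° = 0.52667056 rad
x = r_b·(cos φ + φ·sin φ) = 23.415728·(0.86448543 + 0.52667056·0.50265788) = 26.441521
y = r_b·(sin φ − φ·cos φ) = 23.415728·(0.50265788 − 0.52667056·0.86448543) = 1.108942

x=26.441521 y=1.108942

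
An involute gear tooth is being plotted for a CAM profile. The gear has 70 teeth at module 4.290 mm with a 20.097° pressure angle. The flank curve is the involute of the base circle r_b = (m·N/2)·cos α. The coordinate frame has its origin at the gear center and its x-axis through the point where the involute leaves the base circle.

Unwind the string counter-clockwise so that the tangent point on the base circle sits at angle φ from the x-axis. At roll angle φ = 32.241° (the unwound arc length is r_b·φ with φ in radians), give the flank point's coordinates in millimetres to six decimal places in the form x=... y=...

x=161.595950 y=8.112687

pitch radius r_p = m·N/2 = 4.290·70/2 = 150.150000
base radius r_b = r_p·cos α = 150.150000·cos 20.097° = 141.007704
roll angle φ = 32.241° = 0.56271160 rad
x = r_b·(cos φ + φ·sin φ) = 141.007704·(0.84581163 + 0.56271160·0.53348166) = 161.595950
y = r_b·(sin φ − φ·cos φ) = 141.007704·(0.53348166 − 0.56271160·0.84581163) = 8.112687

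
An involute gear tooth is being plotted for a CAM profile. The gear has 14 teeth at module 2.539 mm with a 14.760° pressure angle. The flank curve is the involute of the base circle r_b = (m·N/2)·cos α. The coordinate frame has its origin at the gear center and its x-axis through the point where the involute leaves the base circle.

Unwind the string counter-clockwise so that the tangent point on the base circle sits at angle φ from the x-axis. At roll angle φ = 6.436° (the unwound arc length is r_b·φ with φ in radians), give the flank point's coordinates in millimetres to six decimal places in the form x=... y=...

pitch radius r_p = m·N/2 = 2.539·14/2 = 17.773000
base radius r_b = r_p·cos α = 17.773000·cos 14.760° = 17.186517
roll angle φ = 6.436° = 0.11232939 rad
x = r_b·(cos φ + φ·sin φ) = 17.186517·(0.99369769 + 0.11232939·0.11209331) = 17.294604
y = r_b·(sin φ − φ·cos φ) = 17.186517·(0.11209331 − 0.11232939·0.99369769) = 0.008110

x=17.294604 y=0.008110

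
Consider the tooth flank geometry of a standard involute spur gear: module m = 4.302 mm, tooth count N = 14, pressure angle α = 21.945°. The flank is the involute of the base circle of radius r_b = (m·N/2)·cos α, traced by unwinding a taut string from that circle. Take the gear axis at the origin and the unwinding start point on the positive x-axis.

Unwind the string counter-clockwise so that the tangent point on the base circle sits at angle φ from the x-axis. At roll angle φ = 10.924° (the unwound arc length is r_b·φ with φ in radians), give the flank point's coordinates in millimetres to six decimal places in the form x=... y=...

pitch radius r_p = m·N/2 = 4.302·14/2 = 30.114000
base radius r_b = r_p·cos α = 30.114000·cos 21.945° = 27.932031
roll angle φ = 10.924° = 0.19065977 rad
x = r_b·(cos φ + φ·sin φ) = 27.932031·(0.98187942 + 0.19065977·0.18950675) = 28.435107
y = r_b·(sin φ − φ·cos φ) = 27.932031·(0.18950675 − 0.19065977·0.98187942) = 0.064295

x=28.435107 y=0.064295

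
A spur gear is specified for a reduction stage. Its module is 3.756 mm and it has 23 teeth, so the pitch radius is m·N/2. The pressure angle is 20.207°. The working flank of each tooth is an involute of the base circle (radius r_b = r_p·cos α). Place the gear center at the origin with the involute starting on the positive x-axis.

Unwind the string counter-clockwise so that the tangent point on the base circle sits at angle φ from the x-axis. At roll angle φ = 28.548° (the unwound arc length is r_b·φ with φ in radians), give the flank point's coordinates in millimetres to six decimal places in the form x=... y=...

pitch radius r_p = m·N/2 = 3.756·23/2 = 43.194000
base radius r_b = r_p·cos α = 43.194000·cos 20.207° = 40.535445
roll angle φ = 28.548° = 0.49825659 rad
x = r_b·(cos φ + φ·sin φ) = 40.535445·(0.87841706 + 0.49825659·0.47789483) = 45.259094
y = r_b·(sin φ − φ·cos φ) = 40.535445·(0.47789483 − 0.49825659·0.87841706) = 1.630244

x=45.259094 y=1.630244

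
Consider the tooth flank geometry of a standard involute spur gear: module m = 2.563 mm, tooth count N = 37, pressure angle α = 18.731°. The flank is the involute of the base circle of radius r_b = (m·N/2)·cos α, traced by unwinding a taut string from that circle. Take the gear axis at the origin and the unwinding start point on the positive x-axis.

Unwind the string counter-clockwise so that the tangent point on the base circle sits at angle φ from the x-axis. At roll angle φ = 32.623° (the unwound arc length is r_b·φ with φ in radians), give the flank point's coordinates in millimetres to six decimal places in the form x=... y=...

pitch radius r_p = m·N/2 = 2.563·37/2 = 47.415500
base radius r_b = r_p·cos α = 47.415500·cos 18.731° = 44.904217
roll angle φ = 32.623° = 0.56937876 rad
x = r_b·(cos φ + φ·sin φ) = 44.904217·(0.84223605 + 0.56937876·0.53910892) = 51.603622
y = r_b·(sin φ − φ·cos φ) = 44.904217·(0.53910892 − 0.56937876·0.84223605) = 2.674388

x=51.603622 y=2.674388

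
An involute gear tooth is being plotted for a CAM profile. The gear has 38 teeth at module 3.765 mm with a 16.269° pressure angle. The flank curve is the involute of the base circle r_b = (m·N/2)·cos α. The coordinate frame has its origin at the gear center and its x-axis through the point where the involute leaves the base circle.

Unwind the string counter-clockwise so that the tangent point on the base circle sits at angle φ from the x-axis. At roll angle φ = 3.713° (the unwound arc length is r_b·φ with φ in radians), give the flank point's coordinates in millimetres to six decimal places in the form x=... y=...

pitch radius r_p = m·N/2 = 3.765·38/2 = 71.535000
base radius r_b = r_p·cos α = 71.535000·cos 16.269° = 68.670524
roll angle φ = 3.713° = 0.06480408 rad
x = r_b·(cos φ + φ·sin φ) = 68.670524·(0.99790095 + 0.06480408·0.06475873) = 68.814566
y = r_b·(sin φ − φ·cos φ) = 68.670524·(0.06475873 − 0.06480408·0.99790095) = 0.006227

x=68.814566 y=0.006227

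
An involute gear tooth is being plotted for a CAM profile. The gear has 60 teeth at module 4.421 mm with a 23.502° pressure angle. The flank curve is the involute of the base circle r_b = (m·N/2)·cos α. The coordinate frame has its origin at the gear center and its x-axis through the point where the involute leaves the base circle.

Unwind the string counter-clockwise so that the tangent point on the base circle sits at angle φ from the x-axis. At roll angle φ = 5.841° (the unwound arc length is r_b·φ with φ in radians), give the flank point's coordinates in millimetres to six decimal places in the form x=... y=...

pitch radius r_p = m·N/2 = 4.421·60/2 = 132.630000
base radius r_b = r_p·cos α = 132.630000·cos 23.502° = 121.627832
roll angle φ = 5.841° = 0.10194468 rad
x = r_b·(cos φ + φ·sin φ) = 121.627832·(0.99480814 + 0.10194468·0.10176819) = 122.258212
y = r_b·(sin φ − φ·cos φ) = 121.627832·(0.10176819 − 0.10194468·0.99480814) = 0.042910

x=122.258212 y=0.042910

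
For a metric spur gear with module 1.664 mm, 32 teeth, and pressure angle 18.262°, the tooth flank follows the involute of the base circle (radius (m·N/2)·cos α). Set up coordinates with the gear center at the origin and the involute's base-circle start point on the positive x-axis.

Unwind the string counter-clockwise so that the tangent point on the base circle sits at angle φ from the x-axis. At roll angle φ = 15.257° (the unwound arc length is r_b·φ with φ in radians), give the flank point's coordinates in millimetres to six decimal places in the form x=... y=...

pitch radius r_p = m·N/2 = 1.664·32/2 = 26.624000
base radius r_b = r_p·cos α = 26.624000·cos 18.262° = 25.283043
roll angle φ = 15.257° = 0.26628488 rad
x = r_b·(cos φ + φ·sin φ) = 25.283043·(0.96475518 + 0.26628488·0.26314908) = 26.163596
y = r_b·(sin φ − φ·cos φ) = 25.283043·(0.26314908 − 0.26628488·0.96475518) = 0.158003

x=26.163596 y=0.158003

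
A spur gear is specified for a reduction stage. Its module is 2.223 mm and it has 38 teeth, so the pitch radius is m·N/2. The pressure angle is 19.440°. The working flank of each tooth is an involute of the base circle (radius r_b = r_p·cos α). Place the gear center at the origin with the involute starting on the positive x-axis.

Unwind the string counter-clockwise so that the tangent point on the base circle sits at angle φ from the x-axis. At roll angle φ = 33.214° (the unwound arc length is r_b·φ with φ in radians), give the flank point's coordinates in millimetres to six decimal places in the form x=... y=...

x=45.969460 y=2.500402

pitch radius r_p = m·N/2 = 2.223·38/2 = 42.237000
base radius r_b = r_p·cos α = 42.237000·cos 19.440° = 39.829091
roll angle φ = 33.214° = 0.57969366 rad
x = r_b·(cos φ + φ·sin φ) = 39.829091·(0.83663049 + 0.57969366·0.54776767) = 45.969460
y = r_b·(sin φ − φ·cos φ) = 39.829091·(0.54776767 − 0.57969366·0.83663049) = 2.500402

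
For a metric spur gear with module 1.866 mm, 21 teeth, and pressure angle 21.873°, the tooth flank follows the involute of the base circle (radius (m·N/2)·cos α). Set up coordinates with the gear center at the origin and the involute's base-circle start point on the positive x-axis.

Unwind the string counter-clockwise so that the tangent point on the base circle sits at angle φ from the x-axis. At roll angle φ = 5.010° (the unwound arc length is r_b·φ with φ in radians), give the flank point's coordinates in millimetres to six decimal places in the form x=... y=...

x=18.251916 y=0.004049

pitch radius r_p = m·N/2 = 1.866·21/2 = 19.593000
base radius r_b = r_p·cos α = 19.593000·cos 21.873° = 18.182537
roll angle φ = 5.010° = 0.08744100 rad
x = r_b·(cos φ + φ·sin φ) = 18.182537·(0.99617947 + 0.08744100·0.08732961) = 18.251916
y = r_b·(sin φ − φ·cos φ) = 18.182537·(0.08732961 − 0.08744100·0.99617947) = 0.004049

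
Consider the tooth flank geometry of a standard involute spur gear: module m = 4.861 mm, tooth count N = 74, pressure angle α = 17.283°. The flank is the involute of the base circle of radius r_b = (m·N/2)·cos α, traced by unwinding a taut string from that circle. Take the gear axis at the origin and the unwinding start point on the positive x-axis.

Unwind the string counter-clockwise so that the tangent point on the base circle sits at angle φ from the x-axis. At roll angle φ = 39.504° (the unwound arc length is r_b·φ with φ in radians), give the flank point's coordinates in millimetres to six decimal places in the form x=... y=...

x=207.831335 y=17.885809

pitch radius r_p = m·N/2 = 4.861·74/2 = 179.857000
base radius r_b = r_p·cos α = 179.857000·cos 17.283° = 171.736275
roll angle φ = 39.504° = 0.68947487 rad
x = r_b·(cos φ + φ·sin φ) = 171.736275·(0.77158017 + 0.68947487·0.63613209) = 207.831335
y = r_b·(sin φ − φ·cos φ) = 171.736275·(0.63613209 − 0.68947487·0.77158017) = 17.885809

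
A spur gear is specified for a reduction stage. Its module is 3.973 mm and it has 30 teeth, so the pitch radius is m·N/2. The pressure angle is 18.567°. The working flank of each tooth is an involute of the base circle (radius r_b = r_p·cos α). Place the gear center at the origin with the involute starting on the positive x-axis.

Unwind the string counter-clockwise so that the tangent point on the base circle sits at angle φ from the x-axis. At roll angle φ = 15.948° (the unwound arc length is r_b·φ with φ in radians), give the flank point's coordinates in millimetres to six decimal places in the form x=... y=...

pitch radius r_p = m·N/2 = 3.973·30/2 = 59.595000
base radius r_b = r_p·cos α = 59.595000·cos 18.567° = 56.493197
roll angle φ = 15.948° = 0.27834511 rad
x = r_b·(cos φ + φ·sin φ) = 56.493197·(0.96151146 + 0.27834511·0.27476483) = 58.639425
y = r_b·(sin φ − φ·cos φ) = 56.493197·(0.27476483 − 0.27834511·0.96151146) = 0.402956

x=58.639425 y=0.402956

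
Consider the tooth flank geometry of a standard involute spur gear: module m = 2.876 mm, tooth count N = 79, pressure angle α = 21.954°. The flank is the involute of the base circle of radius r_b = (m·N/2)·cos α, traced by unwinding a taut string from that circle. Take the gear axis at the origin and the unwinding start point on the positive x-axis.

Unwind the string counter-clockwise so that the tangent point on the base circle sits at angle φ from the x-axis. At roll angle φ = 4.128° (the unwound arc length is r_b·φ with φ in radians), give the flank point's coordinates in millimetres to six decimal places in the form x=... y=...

pitch radius r_p = m·N/2 = 2.876·79/2 = 113.602000
base radius r_b = r_p·cos α = 113.602000·cos 21.954° = 105.364072
roll angle φ = 4.128° = 0.07204719 rad
x = r_b·(cos φ + φ·sin φ) = 105.364072·(0.99740572 + 0.07204719·0.07198488) = 105.637180
y = r_b·(sin φ − φ·cos φ) = 105.364072·(0.07198488 − 0.07204719·0.99740572) = 0.013128

x=105.637180 y=0.013128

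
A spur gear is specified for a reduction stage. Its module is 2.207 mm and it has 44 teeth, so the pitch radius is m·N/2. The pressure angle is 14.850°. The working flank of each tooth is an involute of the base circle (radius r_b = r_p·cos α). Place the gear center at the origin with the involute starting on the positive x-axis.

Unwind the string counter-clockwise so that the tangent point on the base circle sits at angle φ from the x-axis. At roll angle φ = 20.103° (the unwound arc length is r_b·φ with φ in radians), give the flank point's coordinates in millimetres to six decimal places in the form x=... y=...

x=49.732806 y=0.667436

pitch radius r_p = m·N/2 = 2.207·44/2 = 48.554000
base radius r_b = r_p·cos α = 48.554000·cos 14.850° = 46.932301
roll angle φ = 20.103° = 0.35086354 rad
x = r_b·(cos φ + φ·sin φ) = 46.932301·(0.93907626 + 0.35086354·0.34370886) = 49.732806
y = r_b·(sin φ − φ·cos φ) = 46.932301·(0.34370886 − 0.35086354·0.93907626) = 0.667436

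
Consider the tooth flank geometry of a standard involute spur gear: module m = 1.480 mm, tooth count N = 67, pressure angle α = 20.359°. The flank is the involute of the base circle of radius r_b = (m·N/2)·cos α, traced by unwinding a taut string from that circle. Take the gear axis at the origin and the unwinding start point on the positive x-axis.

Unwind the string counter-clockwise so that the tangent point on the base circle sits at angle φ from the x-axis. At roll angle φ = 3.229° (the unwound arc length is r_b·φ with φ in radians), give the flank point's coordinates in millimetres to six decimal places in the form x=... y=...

x=46.556554 y=0.002772

pitch radius r_p = m·N/2 = 1.480·67/2 = 49.580000
base radius r_b = r_p·cos α = 49.580000·cos 20.359° = 46.482796
roll angle φ = 3.229° = 0.05635668 rad
x = r_b·(cos φ + φ·sin φ) = 46.482796·(0.99841238 + 0.05635668·0.05632685) = 46.556554
y = r_b·(sin φ − φ·cos φ) = 46.482796·(0.05632685 − 0.05635668·0.99841238) = 0.002772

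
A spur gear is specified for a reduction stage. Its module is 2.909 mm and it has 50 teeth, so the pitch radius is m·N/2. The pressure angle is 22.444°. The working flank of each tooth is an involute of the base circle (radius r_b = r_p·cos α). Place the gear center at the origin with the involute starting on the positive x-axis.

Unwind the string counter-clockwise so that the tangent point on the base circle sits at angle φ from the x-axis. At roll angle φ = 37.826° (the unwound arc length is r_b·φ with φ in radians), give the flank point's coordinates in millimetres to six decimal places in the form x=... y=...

x=80.306517 y=6.170334

pitch radius r_p = m·N/2 = 2.909·50/2 = 72.725000
base radius r_b = r_p·cos α = 72.725000·cos 22.444° = 67.216308
roll angle φ = 37.826° = 0.66018824 rad
x = r_b·(cos φ + φ·sin φ) = 67.216308·(0.78987680 + 0.66018824·0.61326555) = 80.306517
y = r_b·(sin φ − φ·cos φ) = 67.216308·(0.61326555 − 0.66018824·0.78987680) = 6.170334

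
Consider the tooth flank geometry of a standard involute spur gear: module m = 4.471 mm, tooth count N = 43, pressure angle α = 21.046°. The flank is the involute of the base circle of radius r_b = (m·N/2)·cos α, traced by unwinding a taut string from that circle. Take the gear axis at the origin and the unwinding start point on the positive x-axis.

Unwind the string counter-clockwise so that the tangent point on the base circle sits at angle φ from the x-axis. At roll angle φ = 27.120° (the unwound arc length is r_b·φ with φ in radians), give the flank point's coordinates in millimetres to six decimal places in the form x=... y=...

pitch radius r_p = m·N/2 = 4.471·43/2 = 96.126500
base radius r_b = r_p·cos α = 96.126500·cos 21.046° = 89.714133
roll angle φ = 27.120° = 0.47333329 rad
x = r_b·(cos φ + φ·sin φ) = 89.714133·(0.89005374 + 0.47333329·0.45585562) = 99.208165
y = r_b·(sin φ − φ·cos φ) = 89.714133·(0.45585562 − 0.47333329·0.89005374) = 3.100840

x=99.208165 y=3.100840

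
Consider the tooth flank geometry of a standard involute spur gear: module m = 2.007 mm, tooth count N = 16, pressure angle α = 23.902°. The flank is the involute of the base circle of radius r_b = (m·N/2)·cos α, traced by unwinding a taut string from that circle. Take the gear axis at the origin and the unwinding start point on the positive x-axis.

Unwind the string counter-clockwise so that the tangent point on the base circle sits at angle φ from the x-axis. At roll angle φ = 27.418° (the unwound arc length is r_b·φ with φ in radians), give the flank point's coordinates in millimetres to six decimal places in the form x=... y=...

pitch radius r_p = m·N/2 = 2.007·16/2 = 16.056000
base radius r_b = r_p·cos α = 16.056000·cos 23.902° = 14.679034
roll angle φ = 27.418° = 0.47853437 rad
x = r_b·(cos φ + φ·sin φ) = 14.679034·(0.88767077 + 0.47853437·0.46047868) = 16.264747
y = r_b·(sin φ − φ·cos φ) = 14.679034·(0.46047868 − 0.47853437·0.88767077) = 0.524008

x=16.264747 y=0.524008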